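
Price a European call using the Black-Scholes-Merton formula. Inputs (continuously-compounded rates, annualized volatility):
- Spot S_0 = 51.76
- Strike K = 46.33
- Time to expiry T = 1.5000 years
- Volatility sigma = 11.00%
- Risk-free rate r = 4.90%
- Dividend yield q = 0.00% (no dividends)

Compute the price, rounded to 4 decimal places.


d1 = (ln(S/K) + (r - q + 0.5*sigma^2) * T) / (sigma * sqrt(T)) = 1.43557135
d2 = d1 - sigma * sqrt(T) = 1.30084941
exp(-rT) = 0.92913615; exp(-qT) = 1.00000000
C = S_0 * exp(-qT) * N(d1) - K * exp(-rT) * N(d2)
N(d1) = 0.92443782; N(d2) = 0.90334500
C = 51.7600 * 1.00000000 * 0.92443782 - 46.3300 * 0.92913615 * 0.90334500 = 8.9627

Answer: Price = 8.9627


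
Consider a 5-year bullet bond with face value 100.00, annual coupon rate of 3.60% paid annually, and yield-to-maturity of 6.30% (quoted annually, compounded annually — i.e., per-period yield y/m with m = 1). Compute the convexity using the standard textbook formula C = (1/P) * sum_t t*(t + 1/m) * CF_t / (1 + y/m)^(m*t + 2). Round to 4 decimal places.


Answer: Convexity = 24.0214

Derivation:
Coupon per period c = face * coupon_rate / m = 3.600000
Periods per year m = 1; per-period yield y/m = 0.063000
Number of cashflows N = 5
Cashflows (t years, CF_t, discount factor 1/(1+y/m)^(m*t), PV):
  t = 1.0000: CF_t = 3.600000, DF = 0.940734, PV = 3.386642
  t = 2.0000: CF_t = 3.600000, DF = 0.884980, PV = 3.185928
  t = 3.0000: CF_t = 3.600000, DF = 0.832531, PV = 2.997110
  t = 4.0000: CF_t = 3.600000, DF = 0.783190, PV = 2.819483
  t = 5.0000: CF_t = 103.600000, DF = 0.736773, PV = 76.329678
Price P = sum_t PV_t = 88.718841
Convexity numerator sum_t t*(t + 1/m) * CF_t / (1+y/m)^(m*t + 2):
  t = 1.0000: term = 5.994220
  t = 2.0000: term = 16.916897
  t = 3.0000: term = 31.828592
  t = 4.0000: term = 49.903719
  t = 5.0000: term = 2026.507234
Convexity = (1/P) * sum = 2131.150662 / 88.718841 = 24.021399


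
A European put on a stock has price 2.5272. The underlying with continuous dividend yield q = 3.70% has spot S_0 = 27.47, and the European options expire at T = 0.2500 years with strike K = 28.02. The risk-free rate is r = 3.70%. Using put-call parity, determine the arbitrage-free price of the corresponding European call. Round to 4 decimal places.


Answer: Call price = 1.9823

Derivation:
Put-call parity: C - P = S_0 * exp(-qT) - K * exp(-rT).
S_0 * exp(-qT) = 27.4700 * 0.99079265 = 27.21707409
K * exp(-rT) = 28.0200 * 0.99079265 = 27.76201004
C = P + S*exp(-qT) - K*exp(-rT)
C = 2.5272 + 27.21707409 - 27.76201004 = 1.9823


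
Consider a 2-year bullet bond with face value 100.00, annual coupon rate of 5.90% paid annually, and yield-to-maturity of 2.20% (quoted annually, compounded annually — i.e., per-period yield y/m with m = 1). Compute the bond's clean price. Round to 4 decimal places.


Answer: Price = 107.1628

Derivation:
Coupon per period c = face * coupon_rate / m = 5.900000
Periods per year m = 1; per-period yield y/m = 0.022000
Number of cashflows N = 2
Cashflows (t years, CF_t, discount factor 1/(1+y/m)^(m*t), PV):
  t = 1.0000: CF_t = 5.900000, DF = 0.978474, PV = 5.772994
  t = 2.0000: CF_t = 105.900000, DF = 0.957411, PV = 101.389777
Price P = sum_t PV_t = 107.162771


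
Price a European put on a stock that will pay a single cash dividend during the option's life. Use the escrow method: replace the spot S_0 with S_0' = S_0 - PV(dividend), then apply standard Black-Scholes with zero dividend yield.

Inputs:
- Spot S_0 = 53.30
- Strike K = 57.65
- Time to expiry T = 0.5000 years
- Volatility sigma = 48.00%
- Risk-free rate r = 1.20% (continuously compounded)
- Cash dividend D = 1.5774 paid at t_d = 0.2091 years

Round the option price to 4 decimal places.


Answer: Price = 10.4642

Derivation:
PV(D) = D * exp(-r * t_d) = 1.5774 * 0.99749395 = 1.57344695
S_0' = S_0 - PV(D) = 53.3000 - 1.57344695 = 51.72655305
d1 = (ln(S_0'/K) + (r + sigma^2/2)*T) / (sigma*sqrt(T)) = -0.13204924
d2 = d1 - sigma*sqrt(T) = -0.47146050
exp(-rT) = 0.99401796
N(-d1) = 0.55252733; N(-d2) = 0.68134404
P = K * exp(-rT) * N(-d2) - S_0' * N(-d1) = 57.6500 * 0.99401796 * 0.68134404 - 51.72655305 * 0.55252733 = 10.4642


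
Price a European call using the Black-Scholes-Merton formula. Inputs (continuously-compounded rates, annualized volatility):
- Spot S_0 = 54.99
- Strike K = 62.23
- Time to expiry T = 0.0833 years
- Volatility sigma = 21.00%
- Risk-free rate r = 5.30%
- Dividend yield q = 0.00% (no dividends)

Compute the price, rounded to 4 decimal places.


d1 = (ln(S/K) + (r - q + 0.5*sigma^2) * T) / (sigma * sqrt(T)) = -1.93754918
d2 = d1 - sigma * sqrt(T) = -1.99815884
exp(-rT) = 0.99559483; exp(-qT) = 1.00000000
C = S_0 * exp(-qT) * N(d1) - K * exp(-rT) * N(d2)
N(d1) = 0.02633912; N(d2) = 0.02284972
C = 54.9900 * 1.00000000 * 0.02633912 - 62.2300 * 0.99559483 * 0.02284972 = 0.0327

Answer: Price = 0.0327


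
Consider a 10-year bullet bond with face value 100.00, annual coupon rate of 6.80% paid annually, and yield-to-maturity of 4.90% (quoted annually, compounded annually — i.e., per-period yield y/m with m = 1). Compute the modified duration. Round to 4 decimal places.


Answer: Modified duration = 7.3879

Derivation:
Coupon per period c = face * coupon_rate / m = 6.800000
Periods per year m = 1; per-period yield y/m = 0.049000
Number of cashflows N = 10
Cashflows (t years, CF_t, discount factor 1/(1+y/m)^(m*t), PV):
  t = 1.0000: CF_t = 6.800000, DF = 0.953289, PV = 6.482364
  t = 2.0000: CF_t = 6.800000, DF = 0.908760, PV = 6.179565
  t = 3.0000: CF_t = 6.800000, DF = 0.866310, PV = 5.890911
  t = 4.0000: CF_t = 6.800000, DF = 0.825844, PV = 5.615740
  t = 5.0000: CF_t = 6.800000, DF = 0.787268, PV = 5.353422
  t = 6.0000: CF_t = 6.800000, DF = 0.750494, PV = 5.103357
  t = 7.0000: CF_t = 6.800000, DF = 0.715437, PV = 4.864974
  t = 8.0000: CF_t = 6.800000, DF = 0.682018, PV = 4.637725
  t = 9.0000: CF_t = 6.800000, DF = 0.650161, PV = 4.421092
  t = 10.0000: CF_t = 106.800000, DF = 0.619791, PV = 66.193656
Price P = sum_t PV_t = 114.742806
First compute Macaulay numerator sum_t t * PV_t:
  t * PV_t at t = 1.0000: 6.482364
  t * PV_t at t = 2.0000: 12.359131
  t * PV_t at t = 3.0000: 17.672732
  t * PV_t at t = 4.0000: 22.462958
  t * PV_t at t = 5.0000: 26.767110
  t * PV_t at t = 6.0000: 30.620144
  t * PV_t at t = 7.0000: 34.054816
  t * PV_t at t = 8.0000: 37.101801
  t * PV_t at t = 9.0000: 39.789825
  t * PV_t at t = 10.0000: 661.936563
Macaulay duration D = 889.247445 / 114.742806 = 7.749919
Modified duration = D / (1 + y/m) = 7.749919 / (1 + 0.049000) = 7.387911


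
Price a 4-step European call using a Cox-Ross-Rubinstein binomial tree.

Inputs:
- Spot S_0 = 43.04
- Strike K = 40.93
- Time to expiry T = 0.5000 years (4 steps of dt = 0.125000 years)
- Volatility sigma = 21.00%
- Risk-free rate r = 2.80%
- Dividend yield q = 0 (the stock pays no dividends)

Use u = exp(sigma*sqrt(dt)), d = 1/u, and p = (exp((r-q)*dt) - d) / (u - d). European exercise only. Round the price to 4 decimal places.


Answer: Price = V(0,0) = 4.1337

Derivation:
dt = T/N = 0.125000
u = exp(sigma*sqrt(dt)) = 1.077072; d = 1/u = 0.928443
p = (exp((r-q)*dt) - d) / (u - d) = 0.505037
Discount per step: exp(-r*dt) = 0.996506
Stock lattice S(k, i) with i counting down-moves:
  k=0: S(0,0) = 43.0400
  k=1: S(1,0) = 46.3572; S(1,1) = 39.9602
  k=2: S(2,0) = 49.9300; S(2,1) = 43.0400; S(2,2) = 37.1008
  k=3: S(3,0) = 53.7782; S(3,1) = 46.3572; S(3,2) = 39.9602; S(3,3) = 34.4459
  k=4: S(4,0) = 57.9230; S(4,1) = 49.9300; S(4,2) = 43.0400; S(4,3) = 37.1008; S(4,4) = 31.9811
Terminal payoffs V(N, i) = max(S_T - K, 0):
  V(4,0) = 16.993013; V(4,1) = 9.000016; V(4,2) = 2.110000; V(4,3) = 0.000000; V(4,4) = 0.000000
Backward induction: V(k, i) = exp(-r*dt) * [p * V(k+1, i) + (1-p) * V(k+1, i+1)].
  V(3,0) = exp(-r*dt) * [p*16.993013 + (1-p)*9.000016] = 12.991225
  V(3,1) = exp(-r*dt) * [p*9.000016 + (1-p)*2.110000] = 5.570182
  V(3,2) = exp(-r*dt) * [p*2.110000 + (1-p)*0.000000] = 1.061904
  V(3,3) = exp(-r*dt) * [p*0.000000 + (1-p)*0.000000] = 0.000000
  V(2,0) = exp(-r*dt) * [p*12.991225 + (1-p)*5.570182] = 9.285525
  V(2,1) = exp(-r*dt) * [p*5.570182 + (1-p)*1.061904] = 3.327085
  V(2,2) = exp(-r*dt) * [p*1.061904 + (1-p)*0.000000] = 0.534427
  V(1,0) = exp(-r*dt) * [p*9.285525 + (1-p)*3.327085] = 6.314178
  V(1,1) = exp(-r*dt) * [p*3.327085 + (1-p)*0.534427] = 1.938027
  V(0,0) = exp(-r*dt) * [p*6.314178 + (1-p)*1.938027] = 4.133652


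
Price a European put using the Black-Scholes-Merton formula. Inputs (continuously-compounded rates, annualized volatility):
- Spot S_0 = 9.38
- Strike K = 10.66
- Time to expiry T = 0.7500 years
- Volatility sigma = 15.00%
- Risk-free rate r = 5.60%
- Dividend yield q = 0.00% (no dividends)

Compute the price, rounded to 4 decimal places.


Answer: Price = 1.0352

Derivation:
d1 = (ln(S/K) + (r - q + 0.5*sigma^2) * T) / (sigma * sqrt(T)) = -0.59645021
d2 = d1 - sigma * sqrt(T) = -0.72635403
exp(-rT) = 0.95886978; exp(-qT) = 1.00000000
P = K * exp(-rT) * N(-d2) - S_0 * exp(-qT) * N(-d1)
N(-d1) = 0.72456275; N(-d2) = 0.76618912
P = 10.6600 * 0.95886978 * 0.76618912 - 9.3800 * 1.00000000 * 0.72456275 = 1.0352


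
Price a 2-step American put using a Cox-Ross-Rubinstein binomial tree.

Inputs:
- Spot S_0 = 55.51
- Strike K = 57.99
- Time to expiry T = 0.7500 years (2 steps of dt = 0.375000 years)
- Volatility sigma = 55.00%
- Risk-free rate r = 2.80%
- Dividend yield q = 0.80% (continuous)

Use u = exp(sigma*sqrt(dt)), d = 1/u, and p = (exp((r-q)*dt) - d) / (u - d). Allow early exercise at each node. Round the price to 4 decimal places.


dt = T/N = 0.375000
u = exp(sigma*sqrt(dt)) = 1.400466; d = 1/u = 0.714048
p = (exp((r-q)*dt) - d) / (u - d) = 0.427553
Discount per step: exp(-r*dt) = 0.989555
Stock lattice S(k, i) with i counting down-moves:
  k=0: S(0,0) = 55.5100
  k=1: S(1,0) = 77.7399; S(1,1) = 39.6368
  k=2: S(2,0) = 108.8720; S(2,1) = 55.5100; S(2,2) = 28.3026
Terminal payoffs V(N, i) = max(K - S_T, 0):
  V(2,0) = 0.000000; V(2,1) = 2.480000; V(2,2) = 29.687405
Backward induction: V(k, i) = exp(-r*dt) * [p * V(k+1, i) + (1-p) * V(k+1, i+1)]; then take max(V_cont, immediate exercise) for American.
  V(1,0) = exp(-r*dt) * [p*0.000000 + (1-p)*2.480000] = 1.404840; exercise = 0.000000; V(1,0) = max -> 1.404840
  V(1,1) = exp(-r*dt) * [p*2.480000 + (1-p)*29.687405] = 17.866208; exercise = 18.353186; V(1,1) = max -> 18.353186
  V(0,0) = exp(-r*dt) * [p*1.404840 + (1-p)*18.353186] = 10.990854; exercise = 2.480000; V(0,0) = max -> 10.990854

Answer: Price = V(0,0) = 10.9909


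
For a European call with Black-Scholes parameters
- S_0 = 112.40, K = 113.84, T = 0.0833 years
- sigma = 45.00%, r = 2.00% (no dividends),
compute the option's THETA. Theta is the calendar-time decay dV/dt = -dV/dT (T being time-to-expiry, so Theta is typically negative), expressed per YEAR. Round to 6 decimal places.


Answer: Theta = -35.950894

Derivation:
d1 = -0.0202489630; d2 = -0.1501267902
phi(d1) = 0.3988605015; exp(-qT) = 1.0000000000; exp(-rT) = 0.9983353870
Theta = -S*exp(-qT)*phi(d1)*sigma/(2*sqrt(T)) - r*K*exp(-rT)*N(d2) + q*S*exp(-qT)*N(d1)
N(d1) = 0.4919223845; N(d2) = 0.4403322920; sqrt(T) = 0.2886173938
Term 1 = -112.4000 * 1.0000000000 * 0.3988605015 * 0.4500 / (2 * 0.2886173938) = -34.9500144469
Term 2 = -0.0200 * 113.8400 * 0.9983353870 * 0.4403322920 = -1.0008797071
Term 3 = 0 (no dividend yield, q = 0)
Theta = -34.9500144469 + (-1.0008797071) + (0.0000000000) = -35.950894


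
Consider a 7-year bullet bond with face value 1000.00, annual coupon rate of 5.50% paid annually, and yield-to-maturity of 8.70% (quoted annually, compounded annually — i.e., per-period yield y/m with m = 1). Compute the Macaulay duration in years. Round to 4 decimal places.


Answer: Macaulay duration = 5.8874 years

Derivation:
Coupon per period c = face * coupon_rate / m = 55.000000
Periods per year m = 1; per-period yield y/m = 0.087000
Number of cashflows N = 7
Cashflows (t years, CF_t, discount factor 1/(1+y/m)^(m*t), PV):
  t = 1.0000: CF_t = 55.000000, DF = 0.919963, PV = 50.597976
  t = 2.0000: CF_t = 55.000000, DF = 0.846332, PV = 46.548276
  t = 3.0000: CF_t = 55.000000, DF = 0.778595, PV = 42.822701
  t = 4.0000: CF_t = 55.000000, DF = 0.716278, PV = 39.395309
  t = 5.0000: CF_t = 55.000000, DF = 0.658950, PV = 36.242235
  t = 6.0000: CF_t = 55.000000, DF = 0.606209, PV = 33.341522
  t = 7.0000: CF_t = 1055.000000, DF = 0.557690, PV = 588.363403
Price P = sum_t PV_t = 837.311422
Macaulay numerator sum_t t * PV_t:
  t * PV_t at t = 1.0000: 50.597976
  t * PV_t at t = 2.0000: 93.096552
  t * PV_t at t = 3.0000: 128.468103
  t * PV_t at t = 4.0000: 157.581237
  t * PV_t at t = 5.0000: 181.211174
  t * PV_t at t = 6.0000: 200.049134
  t * PV_t at t = 7.0000: 4118.543819
Macaulay duration D = (sum_t t * PV_t) / P = 4929.547995 / 837.311422 = 5.887353


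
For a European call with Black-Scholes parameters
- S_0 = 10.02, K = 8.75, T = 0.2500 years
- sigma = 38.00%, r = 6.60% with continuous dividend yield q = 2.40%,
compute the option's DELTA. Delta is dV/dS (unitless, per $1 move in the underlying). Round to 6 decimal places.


d1 = 0.8635757647; d2 = 0.6735757647
phi(d1) = 0.2747702228; exp(-qT) = 0.9940179641; exp(-rT) = 0.9836353794
N(d1) = 0.8060895088
Delta = exp(-qT) * N(d1) = 0.9940179641 * 0.8060895088 = 0.801267

Answer: Delta = 0.801267


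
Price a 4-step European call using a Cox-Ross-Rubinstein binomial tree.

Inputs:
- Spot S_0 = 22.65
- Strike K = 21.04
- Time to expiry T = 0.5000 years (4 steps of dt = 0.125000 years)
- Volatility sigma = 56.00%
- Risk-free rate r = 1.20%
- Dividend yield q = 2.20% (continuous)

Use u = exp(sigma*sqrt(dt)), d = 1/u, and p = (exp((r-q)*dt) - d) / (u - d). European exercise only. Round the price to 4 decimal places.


dt = T/N = 0.125000
u = exp(sigma*sqrt(dt)) = 1.218950; d = 1/u = 0.820378
p = (exp((r-q)*dt) - d) / (u - d) = 0.447529
Discount per step: exp(-r*dt) = 0.998501
Stock lattice S(k, i) with i counting down-moves:
  k=0: S(0,0) = 22.6500
  k=1: S(1,0) = 27.6092; S(1,1) = 18.5816
  k=2: S(2,0) = 33.6543; S(2,1) = 22.6500; S(2,2) = 15.2439
  k=3: S(3,0) = 41.0229; S(3,1) = 27.6092; S(3,2) = 18.5816; S(3,3) = 12.5058
  k=4: S(4,0) = 50.0048; S(4,1) = 33.6543; S(4,2) = 22.6500; S(4,3) = 15.2439; S(4,4) = 10.2595
Terminal payoffs V(N, i) = max(S_T - K, 0):
  V(4,0) = 28.964822; V(4,1) = 12.614260; V(4,2) = 1.610000; V(4,3) = 0.000000; V(4,4) = 0.000000
Backward induction: V(k, i) = exp(-r*dt) * [p * V(k+1, i) + (1-p) * V(k+1, i+1)].
  V(3,0) = exp(-r*dt) * [p*28.964822 + (1-p)*12.614260] = 19.901742
  V(3,1) = exp(-r*dt) * [p*12.614260 + (1-p)*1.610000] = 6.524935
  V(3,2) = exp(-r*dt) * [p*1.610000 + (1-p)*0.000000] = 0.719442
  V(3,3) = exp(-r*dt) * [p*0.000000 + (1-p)*0.000000] = 0.000000
  V(2,0) = exp(-r*dt) * [p*19.901742 + (1-p)*6.524935] = 12.492695
  V(2,1) = exp(-r*dt) * [p*6.524935 + (1-p)*0.719442] = 3.312598
  V(2,2) = exp(-r*dt) * [p*0.719442 + (1-p)*0.000000] = 0.321489
  V(1,0) = exp(-r*dt) * [p*12.492695 + (1-p)*3.312598] = 7.409838
  V(1,1) = exp(-r*dt) * [p*3.312598 + (1-p)*0.321489] = 1.657610
  V(0,0) = exp(-r*dt) * [p*7.409838 + (1-p)*1.657610] = 4.225557

Answer: Price = V(0,0) = 4.2256


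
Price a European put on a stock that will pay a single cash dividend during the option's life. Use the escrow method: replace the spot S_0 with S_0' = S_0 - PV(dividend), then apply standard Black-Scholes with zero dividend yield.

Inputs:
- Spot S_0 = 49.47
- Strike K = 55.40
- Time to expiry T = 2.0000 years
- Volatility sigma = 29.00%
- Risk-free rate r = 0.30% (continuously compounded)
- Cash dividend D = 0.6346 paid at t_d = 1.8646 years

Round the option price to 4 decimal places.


Answer: Price = 11.9096

Derivation:
PV(D) = D * exp(-r * t_d) = 0.6346 * 0.99442182 = 0.63106008
S_0' = S_0 - PV(D) = 49.4700 - 0.63106008 = 48.83893992
d1 = (ln(S_0'/K) + (r + sigma^2/2)*T) / (sigma*sqrt(T)) = -0.08766088
d2 = d1 - sigma*sqrt(T) = -0.49778281
exp(-rT) = 0.99401796
N(-d1) = 0.53492689; N(-d2) = 0.69068143
P = K * exp(-rT) * N(-d2) - S_0' * N(-d1) = 55.4000 * 0.99401796 * 0.69068143 - 48.83893992 * 0.53492689 = 11.9096


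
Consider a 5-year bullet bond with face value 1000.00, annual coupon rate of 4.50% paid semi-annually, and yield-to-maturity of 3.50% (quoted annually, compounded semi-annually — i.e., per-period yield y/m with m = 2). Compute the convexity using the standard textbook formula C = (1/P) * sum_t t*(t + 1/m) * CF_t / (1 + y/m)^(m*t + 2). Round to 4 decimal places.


Answer: Convexity = 23.3598

Derivation:
Coupon per period c = face * coupon_rate / m = 22.500000
Periods per year m = 2; per-period yield y/m = 0.017500
Number of cashflows N = 10
Cashflows (t years, CF_t, discount factor 1/(1+y/m)^(m*t), PV):
  t = 0.5000: CF_t = 22.500000, DF = 0.982801, PV = 22.113022
  t = 1.0000: CF_t = 22.500000, DF = 0.965898, PV = 21.732700
  t = 1.5000: CF_t = 22.500000, DF = 0.949285, PV = 21.358919
  t = 2.0000: CF_t = 22.500000, DF = 0.932959, PV = 20.991566
  t = 2.5000: CF_t = 22.500000, DF = 0.916913, PV = 20.630532
  t = 3.0000: CF_t = 22.500000, DF = 0.901143, PV = 20.275707
  t = 3.5000: CF_t = 22.500000, DF = 0.885644, PV = 19.926985
  t = 4.0000: CF_t = 22.500000, DF = 0.870412, PV = 19.584260
  t = 4.5000: CF_t = 22.500000, DF = 0.855441, PV = 19.247430
  t = 5.0000: CF_t = 1022.500000, DF = 0.840729, PV = 859.644992
Price P = sum_t PV_t = 1045.506115
Convexity numerator sum_t t*(t + 1/m) * CF_t / (1+y/m)^(m*t + 2):
  t = 0.5000: term = 10.679459
  t = 1.0000: term = 31.487350
  t = 1.5000: term = 61.891596
  t = 2.0000: term = 101.378536
  t = 2.5000: term = 149.452387
  t = 3.0000: term = 205.634734
  t = 3.5000: term = 269.464025
  t = 4.0000: term = 340.495083
  t = 4.5000: term = 418.298627
  t = 5.0000: term = 22834.052526
Convexity = (1/P) * sum = 24422.834323 / 1045.506115 = 23.359820


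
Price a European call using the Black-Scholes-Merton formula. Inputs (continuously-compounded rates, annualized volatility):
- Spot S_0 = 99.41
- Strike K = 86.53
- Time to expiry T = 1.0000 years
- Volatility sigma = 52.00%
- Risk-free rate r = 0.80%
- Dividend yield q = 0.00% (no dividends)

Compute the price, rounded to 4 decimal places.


d1 = (ln(S/K) + (r - q + 0.5*sigma^2) * T) / (sigma * sqrt(T)) = 0.54223373
d2 = d1 - sigma * sqrt(T) = 0.02223373
exp(-rT) = 0.99203191; exp(-qT) = 1.00000000
C = S_0 * exp(-qT) * N(d1) - K * exp(-rT) * N(d2)
N(d1) = 0.70617125; N(d2) = 0.50886924
C = 99.4100 * 1.00000000 * 0.70617125 - 86.5300 * 0.99203191 * 0.50886924 = 26.5189

Answer: Price = 26.5189


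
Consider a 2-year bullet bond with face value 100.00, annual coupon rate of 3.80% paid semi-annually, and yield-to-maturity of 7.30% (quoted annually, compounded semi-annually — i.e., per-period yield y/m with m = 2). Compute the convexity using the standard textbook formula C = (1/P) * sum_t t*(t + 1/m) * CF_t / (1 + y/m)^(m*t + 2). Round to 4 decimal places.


Coupon per period c = face * coupon_rate / m = 1.900000
Periods per year m = 2; per-period yield y/m = 0.036500
Number of cashflows N = 4
Cashflows (t years, CF_t, discount factor 1/(1+y/m)^(m*t), PV):
  t = 0.5000: CF_t = 1.900000, DF = 0.964785, PV = 1.833092
  t = 1.0000: CF_t = 1.900000, DF = 0.930811, PV = 1.768540
  t = 1.5000: CF_t = 1.900000, DF = 0.898033, PV = 1.706262
  t = 2.0000: CF_t = 101.900000, DF = 0.866409, PV = 88.287040
Price P = sum_t PV_t = 93.594935
Convexity numerator sum_t t*(t + 1/m) * CF_t / (1+y/m)^(m*t + 2):
  t = 0.5000: term = 0.853131
  t = 1.0000: term = 2.469265
  t = 1.5000: term = 4.764621
  t = 2.0000: term = 410.892628
Convexity = (1/P) * sum = 418.979644 / 93.594935 = 4.476521

Answer: Convexity = 4.4765


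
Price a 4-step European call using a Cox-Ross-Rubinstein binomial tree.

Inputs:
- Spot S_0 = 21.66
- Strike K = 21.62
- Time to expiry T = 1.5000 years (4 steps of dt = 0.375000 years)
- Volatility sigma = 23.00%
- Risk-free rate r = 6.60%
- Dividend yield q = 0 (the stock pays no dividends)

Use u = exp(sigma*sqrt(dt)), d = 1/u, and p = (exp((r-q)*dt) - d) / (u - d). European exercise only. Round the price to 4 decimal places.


Answer: Price = V(0,0) = 3.3542

Derivation:
dt = T/N = 0.375000
u = exp(sigma*sqrt(dt)) = 1.151247; d = 1/u = 0.868623
p = (exp((r-q)*dt) - d) / (u - d) = 0.553512
Discount per step: exp(-r*dt) = 0.975554
Stock lattice S(k, i) with i counting down-moves:
  k=0: S(0,0) = 21.6600
  k=1: S(1,0) = 24.9360; S(1,1) = 18.8144
  k=2: S(2,0) = 28.7075; S(2,1) = 21.6600; S(2,2) = 16.3426
  k=3: S(3,0) = 33.0494; S(3,1) = 24.9360; S(3,2) = 18.8144; S(3,3) = 14.1956
  k=4: S(4,0) = 38.0481; S(4,1) = 28.7075; S(4,2) = 21.6600; S(4,3) = 16.3426; S(4,4) = 12.3306
Terminal payoffs V(N, i) = max(S_T - K, 0):
  V(4,0) = 16.428052; V(4,1) = 7.087504; V(4,2) = 0.040000; V(4,3) = 0.000000; V(4,4) = 0.000000
Backward induction: V(k, i) = exp(-r*dt) * [p * V(k+1, i) + (1-p) * V(k+1, i+1)].
  V(3,0) = exp(-r*dt) * [p*16.428052 + (1-p)*7.087504] = 11.957954
  V(3,1) = exp(-r*dt) * [p*7.087504 + (1-p)*0.040000] = 3.844536
  V(3,2) = exp(-r*dt) * [p*0.040000 + (1-p)*0.000000] = 0.021599
  V(3,3) = exp(-r*dt) * [p*0.000000 + (1-p)*0.000000] = 0.000000
  V(2,0) = exp(-r*dt) * [p*11.957954 + (1-p)*3.844536] = 8.131639
  V(2,1) = exp(-r*dt) * [p*3.844536 + (1-p)*0.021599] = 2.085382
  V(2,2) = exp(-r*dt) * [p*0.021599 + (1-p)*0.000000] = 0.011663
  V(1,0) = exp(-r*dt) * [p*8.131639 + (1-p)*2.085382] = 5.299263
  V(1,1) = exp(-r*dt) * [p*2.085382 + (1-p)*0.011663] = 1.131146
  V(0,0) = exp(-r*dt) * [p*5.299263 + (1-p)*1.131146] = 3.354195


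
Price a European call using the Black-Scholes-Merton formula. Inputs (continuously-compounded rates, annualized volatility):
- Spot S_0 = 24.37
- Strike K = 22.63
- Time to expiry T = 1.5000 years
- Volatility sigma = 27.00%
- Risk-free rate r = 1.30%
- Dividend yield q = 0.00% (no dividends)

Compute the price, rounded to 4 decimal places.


Answer: Price = 4.2663

Derivation:
d1 = (ln(S/K) + (r - q + 0.5*sigma^2) * T) / (sigma * sqrt(T)) = 0.44832136
d2 = d1 - sigma * sqrt(T) = 0.11764025
exp(-rT) = 0.98068890; exp(-qT) = 1.00000000
C = S_0 * exp(-qT) * N(d1) - K * exp(-rT) * N(d2)
N(d1) = 0.67303936; N(d2) = 0.54682364
C = 24.3700 * 1.00000000 * 0.67303936 - 22.6300 * 0.98068890 * 0.54682364 = 4.2663


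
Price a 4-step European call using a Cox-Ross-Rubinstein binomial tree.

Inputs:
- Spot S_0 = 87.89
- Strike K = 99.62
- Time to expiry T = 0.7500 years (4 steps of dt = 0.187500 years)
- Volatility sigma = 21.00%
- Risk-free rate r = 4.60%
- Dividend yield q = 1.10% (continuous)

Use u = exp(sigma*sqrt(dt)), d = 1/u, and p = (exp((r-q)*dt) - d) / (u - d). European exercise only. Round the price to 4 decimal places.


Answer: Price = V(0,0) = 3.2771

Derivation:
dt = T/N = 0.187500
u = exp(sigma*sqrt(dt)) = 1.095195; d = 1/u = 0.913079
p = (exp((r-q)*dt) - d) / (u - d) = 0.513436
Discount per step: exp(-r*dt) = 0.991412
Stock lattice S(k, i) with i counting down-moves:
  k=0: S(0,0) = 87.8900
  k=1: S(1,0) = 96.2567; S(1,1) = 80.2505
  k=2: S(2,0) = 105.4199; S(2,1) = 87.8900; S(2,2) = 73.2751
  k=3: S(3,0) = 115.4554; S(3,1) = 96.2567; S(3,2) = 80.2505; S(3,3) = 66.9060
  k=4: S(4,0) = 126.4462; S(4,1) = 105.4199; S(4,2) = 87.8900; S(4,3) = 73.2751; S(4,4) = 61.0904
Terminal payoffs V(N, i) = max(S_T - K, 0):
  V(4,0) = 26.826172; V(4,1) = 5.799894; V(4,2) = 0.000000; V(4,3) = 0.000000; V(4,4) = 0.000000
Backward induction: V(k, i) = exp(-r*dt) * [p * V(k+1, i) + (1-p) * V(k+1, i+1)].
  V(3,0) = exp(-r*dt) * [p*26.826172 + (1-p)*5.799894] = 16.453015
  V(3,1) = exp(-r*dt) * [p*5.799894 + (1-p)*0.000000] = 2.952299
  V(3,2) = exp(-r*dt) * [p*0.000000 + (1-p)*0.000000] = 0.000000
  V(3,3) = exp(-r*dt) * [p*0.000000 + (1-p)*0.000000] = 0.000000
  V(2,0) = exp(-r*dt) * [p*16.453015 + (1-p)*2.952299] = 9.799165
  V(2,1) = exp(-r*dt) * [p*2.952299 + (1-p)*0.000000] = 1.502798
  V(2,2) = exp(-r*dt) * [p*0.000000 + (1-p)*0.000000] = 0.000000
  V(1,0) = exp(-r*dt) * [p*9.799165 + (1-p)*1.502798] = 5.712962
  V(1,1) = exp(-r*dt) * [p*1.502798 + (1-p)*0.000000] = 0.764964
  V(0,0) = exp(-r*dt) * [p*5.712962 + (1-p)*0.764964] = 3.277056


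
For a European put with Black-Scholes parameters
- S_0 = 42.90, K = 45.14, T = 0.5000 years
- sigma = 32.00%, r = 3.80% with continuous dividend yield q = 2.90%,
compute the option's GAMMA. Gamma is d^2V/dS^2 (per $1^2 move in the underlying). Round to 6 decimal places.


d1 = -0.0919103822; d2 = -0.3181845522
phi(d1) = 0.3972607979; exp(-qT) = 0.9856046187; exp(-rT) = 0.9811793622
Gamma = exp(-qT) * phi(d1) / (S * sigma * sqrt(T)) = 0.9856046187 * 0.3972607979 / (42.9000 * 0.3200 * 0.7071067812) = 0.040335

Answer: Gamma = 0.040335


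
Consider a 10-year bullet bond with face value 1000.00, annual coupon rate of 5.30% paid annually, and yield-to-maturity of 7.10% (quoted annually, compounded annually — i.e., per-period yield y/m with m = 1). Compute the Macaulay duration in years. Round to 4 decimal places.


Coupon per period c = face * coupon_rate / m = 53.000000
Periods per year m = 1; per-period yield y/m = 0.071000
Number of cashflows N = 10
Cashflows (t years, CF_t, discount factor 1/(1+y/m)^(m*t), PV):
  t = 1.0000: CF_t = 53.000000, DF = 0.933707, PV = 49.486461
  t = 2.0000: CF_t = 53.000000, DF = 0.871808, PV = 46.205846
  t = 3.0000: CF_t = 53.000000, DF = 0.814013, PV = 43.142714
  t = 4.0000: CF_t = 53.000000, DF = 0.760050, PV = 40.282646
  t = 5.0000: CF_t = 53.000000, DF = 0.709664, PV = 37.612181
  t = 6.0000: CF_t = 53.000000, DF = 0.662618, PV = 35.118750
  t = 7.0000: CF_t = 53.000000, DF = 0.618691, PV = 32.790616
  t = 8.0000: CF_t = 53.000000, DF = 0.577676, PV = 30.616822
  t = 9.0000: CF_t = 53.000000, DF = 0.539380, PV = 28.587135
  t = 10.0000: CF_t = 1053.000000, DF = 0.503623, PV = 530.314697
Price P = sum_t PV_t = 874.157866
Macaulay numerator sum_t t * PV_t:
  t * PV_t at t = 1.0000: 49.486461
  t * PV_t at t = 2.0000: 92.411692
  t * PV_t at t = 3.0000: 129.428141
  t * PV_t at t = 4.0000: 161.130583
  t * PV_t at t = 5.0000: 188.060904
  t * PV_t at t = 6.0000: 210.712498
  t * PV_t at t = 7.0000: 229.534311
  t * PV_t at t = 8.0000: 244.934572
  t * PV_t at t = 9.0000: 257.284215
  t * PV_t at t = 10.0000: 5303.146966
Macaulay duration D = (sum_t t * PV_t) / P = 6866.130343 / 874.157866 = 7.854566

Answer: Macaulay duration = 7.8546 years


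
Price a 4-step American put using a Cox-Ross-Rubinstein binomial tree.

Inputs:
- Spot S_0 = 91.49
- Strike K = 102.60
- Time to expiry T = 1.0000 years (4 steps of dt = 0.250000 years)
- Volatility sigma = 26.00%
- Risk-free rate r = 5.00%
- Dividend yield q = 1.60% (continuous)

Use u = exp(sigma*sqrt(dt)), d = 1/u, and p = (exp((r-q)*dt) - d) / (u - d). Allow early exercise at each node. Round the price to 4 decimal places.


dt = T/N = 0.250000
u = exp(sigma*sqrt(dt)) = 1.138828; d = 1/u = 0.878095
p = (exp((r-q)*dt) - d) / (u - d) = 0.500285
Discount per step: exp(-r*dt) = 0.987578
Stock lattice S(k, i) with i counting down-moves:
  k=0: S(0,0) = 91.4900
  k=1: S(1,0) = 104.1914; S(1,1) = 80.3370
  k=2: S(2,0) = 118.6561; S(2,1) = 91.4900; S(2,2) = 70.5435
  k=3: S(3,0) = 135.1290; S(3,1) = 104.1914; S(3,2) = 80.3370; S(3,3) = 61.9439
  k=4: S(4,0) = 153.8887; S(4,1) = 118.6561; S(4,2) = 91.4900; S(4,3) = 70.5435; S(4,4) = 54.3927
Terminal payoffs V(N, i) = max(K - S_T, 0):
  V(4,0) = 0.000000; V(4,1) = 0.000000; V(4,2) = 11.110000; V(4,3) = 32.056490; V(4,4) = 48.207315
Backward induction: V(k, i) = exp(-r*dt) * [p * V(k+1, i) + (1-p) * V(k+1, i+1)]; then take max(V_cont, immediate exercise) for American.
  V(3,0) = exp(-r*dt) * [p*0.000000 + (1-p)*0.000000] = 0.000000; exercise = 0.000000; V(3,0) = max -> 0.000000
  V(3,1) = exp(-r*dt) * [p*0.000000 + (1-p)*11.110000] = 5.482867; exercise = 0.000000; V(3,1) = max -> 5.482867
  V(3,2) = exp(-r*dt) * [p*11.110000 + (1-p)*32.056490] = 21.309237; exercise = 22.263049; V(3,2) = max -> 22.263049
  V(3,3) = exp(-r*dt) * [p*32.056490 + (1-p)*48.207315] = 39.628830; exercise = 40.656067; V(3,3) = max -> 40.656067
  V(2,0) = exp(-r*dt) * [p*0.000000 + (1-p)*5.482867] = 2.705836; exercise = 0.000000; V(2,0) = max -> 2.705836
  V(2,1) = exp(-r*dt) * [p*5.482867 + (1-p)*22.263049] = 13.695902; exercise = 11.110000; V(2,1) = max -> 13.695902
  V(2,2) = exp(-r*dt) * [p*22.263049 + (1-p)*40.656067] = 31.063583; exercise = 32.056490; V(2,2) = max -> 32.056490
  V(1,0) = exp(-r*dt) * [p*2.705836 + (1-p)*13.695902] = 8.095902; exercise = 0.000000; V(1,0) = max -> 8.095902
  V(1,1) = exp(-r*dt) * [p*13.695902 + (1-p)*32.056490] = 22.586855; exercise = 22.263049; V(1,1) = max -> 22.586855
  V(0,0) = exp(-r*dt) * [p*8.095902 + (1-p)*22.586855] = 15.146726; exercise = 11.110000; V(0,0) = max -> 15.146726

Answer: Price = V(0,0) = 15.1467


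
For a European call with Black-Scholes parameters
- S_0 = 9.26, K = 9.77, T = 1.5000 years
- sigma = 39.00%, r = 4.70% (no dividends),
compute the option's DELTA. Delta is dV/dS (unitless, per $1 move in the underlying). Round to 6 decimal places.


Answer: Delta = 0.608027

Derivation:
d1 = 0.2741807716; d2 = -0.2034697282
phi(d1) = 0.3842253379; exp(-qT) = 1.0000000000; exp(-rT) = 0.9319277395
N(d1) = 0.6080271479
Delta = exp(-qT) * N(d1) = 1.0000000000 * 0.6080271479 = 0.608027


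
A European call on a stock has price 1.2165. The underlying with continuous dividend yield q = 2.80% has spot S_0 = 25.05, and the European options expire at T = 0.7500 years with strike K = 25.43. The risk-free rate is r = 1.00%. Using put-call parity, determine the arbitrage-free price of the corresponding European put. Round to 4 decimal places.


Put-call parity: C - P = S_0 * exp(-qT) - K * exp(-rT).
S_0 * exp(-qT) = 25.0500 * 0.97921896 = 24.52943506
K * exp(-rT) = 25.4300 * 0.99252805 = 25.23998843
P = C - S*exp(-qT) + K*exp(-rT)
P = 1.2165 - 24.52943506 + 25.23998843 = 1.9271

Answer: Put price = 1.9271


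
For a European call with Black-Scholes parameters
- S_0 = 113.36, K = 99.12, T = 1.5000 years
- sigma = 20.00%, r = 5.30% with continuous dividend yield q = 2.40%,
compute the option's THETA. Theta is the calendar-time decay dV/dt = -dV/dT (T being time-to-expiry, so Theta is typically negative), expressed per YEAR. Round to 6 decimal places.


d1 = 0.8480842129; d2 = 0.6031352387
phi(d1) = 0.2784374198; exp(-qT) = 0.9646402935; exp(-rT) = 0.9235780200
Theta = -S*exp(-qT)*phi(d1)*sigma/(2*sqrt(T)) - r*K*exp(-rT)*N(d2) + q*S*exp(-qT)*N(d1)
N(d1) = 0.8018044635; N(d2) = 0.7267906372; sqrt(T) = 1.2247448714
Term 1 = -113.3600 * 0.9646402935 * 0.2784374198 * 0.2000 / (2 * 1.2247448714) = -2.4860348189
Term 2 = -0.0530 * 99.1200 * 0.9235780200 * 0.7267906372 = -3.5263066455
Term 3 = 0.0240 * 113.3600 * 0.9646402935 * 0.8018044635 = 2.1042868788
Theta = -2.4860348189 + (-3.5263066455) + (2.1042868788) = -3.908055

Answer: Theta = -3.908055


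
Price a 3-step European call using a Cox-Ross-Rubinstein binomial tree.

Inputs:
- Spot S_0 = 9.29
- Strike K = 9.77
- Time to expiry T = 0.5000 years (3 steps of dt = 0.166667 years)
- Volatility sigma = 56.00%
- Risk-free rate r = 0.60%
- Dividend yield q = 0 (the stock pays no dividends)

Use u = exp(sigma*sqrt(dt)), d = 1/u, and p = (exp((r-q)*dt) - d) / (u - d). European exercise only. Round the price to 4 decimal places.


Answer: Price = V(0,0) = 1.3906

Derivation:
dt = T/N = 0.166667
u = exp(sigma*sqrt(dt)) = 1.256863; d = 1/u = 0.795632
p = (exp((r-q)*dt) - d) / (u - d) = 0.445262
Discount per step: exp(-r*dt) = 0.999000
Stock lattice S(k, i) with i counting down-moves:
  k=0: S(0,0) = 9.2900
  k=1: S(1,0) = 11.6763; S(1,1) = 7.3914
  k=2: S(2,0) = 14.6755; S(2,1) = 9.2900; S(2,2) = 5.8808
  k=3: S(3,0) = 18.4450; S(3,1) = 11.6763; S(3,2) = 7.3914; S(3,3) = 4.6790
Terminal payoffs V(N, i) = max(S_T - K, 0):
  V(3,0) = 8.675043; V(3,1) = 1.906259; V(3,2) = 0.000000; V(3,3) = 0.000000
Backward induction: V(k, i) = exp(-r*dt) * [p * V(k+1, i) + (1-p) * V(k+1, i+1)].
  V(2,0) = exp(-r*dt) * [p*8.675043 + (1-p)*1.906259] = 4.915224
  V(2,1) = exp(-r*dt) * [p*1.906259 + (1-p)*0.000000] = 0.847936
  V(2,2) = exp(-r*dt) * [p*0.000000 + (1-p)*0.000000] = 0.000000
  V(1,0) = exp(-r*dt) * [p*4.915224 + (1-p)*0.847936] = 2.656288
  V(1,1) = exp(-r*dt) * [p*0.847936 + (1-p)*0.000000] = 0.377177
  V(0,0) = exp(-r*dt) * [p*2.656288 + (1-p)*0.377177] = 1.390587


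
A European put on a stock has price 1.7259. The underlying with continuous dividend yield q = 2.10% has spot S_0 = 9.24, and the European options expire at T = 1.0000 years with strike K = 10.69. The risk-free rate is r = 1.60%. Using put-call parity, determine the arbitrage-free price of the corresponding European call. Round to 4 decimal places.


Put-call parity: C - P = S_0 * exp(-qT) - K * exp(-rT).
S_0 * exp(-qT) = 9.2400 * 0.97921896 = 9.04798323
K * exp(-rT) = 10.6900 * 0.98412732 = 10.52032105
C = P + S*exp(-qT) - K*exp(-rT)
C = 1.7259 + 9.04798323 - 10.52032105 = 0.2536

Answer: Call price = 0.2536


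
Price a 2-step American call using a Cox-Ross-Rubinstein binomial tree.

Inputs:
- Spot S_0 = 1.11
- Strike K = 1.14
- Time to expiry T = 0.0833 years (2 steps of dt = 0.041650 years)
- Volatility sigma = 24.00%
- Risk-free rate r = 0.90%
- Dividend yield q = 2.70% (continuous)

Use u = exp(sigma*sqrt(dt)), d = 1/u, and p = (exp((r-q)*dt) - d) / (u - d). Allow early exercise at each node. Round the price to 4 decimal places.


dt = T/N = 0.041650
u = exp(sigma*sqrt(dt)) = 1.050199; d = 1/u = 0.952200
p = (exp((r-q)*dt) - d) / (u - d) = 0.480110
Discount per step: exp(-r*dt) = 0.999625
Stock lattice S(k, i) with i counting down-moves:
  k=0: S(0,0) = 1.1100
  k=1: S(1,0) = 1.1657; S(1,1) = 1.0569
  k=2: S(2,0) = 1.2242; S(2,1) = 1.1100; S(2,2) = 1.0064
Terminal payoffs V(N, i) = max(S_T - K, 0):
  V(2,0) = 0.084240; V(2,1) = 0.000000; V(2,2) = 0.000000
Backward induction: V(k, i) = exp(-r*dt) * [p * V(k+1, i) + (1-p) * V(k+1, i+1)]; then take max(V_cont, immediate exercise) for American.
  V(1,0) = exp(-r*dt) * [p*0.084240 + (1-p)*0.000000] = 0.040429; exercise = 0.025721; V(1,0) = max -> 0.040429
  V(1,1) = exp(-r*dt) * [p*0.000000 + (1-p)*0.000000] = 0.000000; exercise = 0.000000; V(1,1) = max -> 0.000000
  V(0,0) = exp(-r*dt) * [p*0.040429 + (1-p)*0.000000] = 0.019403; exercise = 0.000000; V(0,0) = max -> 0.019403

Answer: Price = V(0,0) = 0.0194


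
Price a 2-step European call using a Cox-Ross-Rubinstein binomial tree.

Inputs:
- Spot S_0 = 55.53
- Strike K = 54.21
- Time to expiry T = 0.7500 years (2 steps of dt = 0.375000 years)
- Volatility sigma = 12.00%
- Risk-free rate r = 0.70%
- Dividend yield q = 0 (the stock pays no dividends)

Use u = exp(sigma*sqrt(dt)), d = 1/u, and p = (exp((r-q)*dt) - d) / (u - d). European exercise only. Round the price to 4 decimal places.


Answer: Price = V(0,0) = 3.1662

Derivation:
dt = T/N = 0.375000
u = exp(sigma*sqrt(dt)) = 1.076252; d = 1/u = 0.929150
p = (exp((r-q)*dt) - d) / (u - d) = 0.499505
Discount per step: exp(-r*dt) = 0.997378
Stock lattice S(k, i) with i counting down-moves:
  k=0: S(0,0) = 55.5300
  k=1: S(1,0) = 59.7643; S(1,1) = 51.5957
  k=2: S(2,0) = 64.3214; S(2,1) = 55.5300; S(2,2) = 47.9402
Terminal payoffs V(N, i) = max(S_T - K, 0):
  V(2,0) = 10.111426; V(2,1) = 1.320000; V(2,2) = 0.000000
Backward induction: V(k, i) = exp(-r*dt) * [p * V(k+1, i) + (1-p) * V(k+1, i+1)].
  V(1,0) = exp(-r*dt) * [p*10.111426 + (1-p)*1.320000] = 5.696392
  V(1,1) = exp(-r*dt) * [p*1.320000 + (1-p)*0.000000] = 0.657619
  V(0,0) = exp(-r*dt) * [p*5.696392 + (1-p)*0.657619] = 3.166190


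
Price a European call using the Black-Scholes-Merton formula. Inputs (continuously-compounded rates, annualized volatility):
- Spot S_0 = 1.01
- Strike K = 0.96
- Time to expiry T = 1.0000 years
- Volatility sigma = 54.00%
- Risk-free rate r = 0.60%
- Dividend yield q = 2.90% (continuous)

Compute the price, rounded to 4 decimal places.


d1 = (ln(S/K) + (r - q + 0.5*sigma^2) * T) / (sigma * sqrt(T)) = 0.32143023
d2 = d1 - sigma * sqrt(T) = -0.21856977
exp(-rT) = 0.99401796; exp(-qT) = 0.97141646
C = S_0 * exp(-qT) * N(d1) - K * exp(-rT) * N(d2)
N(d1) = 0.62605781; N(d2) = 0.41349260
C = 1.0100 * 0.97141646 * 0.62605781 - 0.9600 * 0.99401796 * 0.41349260 = 0.2197

Answer: Price = 0.2197


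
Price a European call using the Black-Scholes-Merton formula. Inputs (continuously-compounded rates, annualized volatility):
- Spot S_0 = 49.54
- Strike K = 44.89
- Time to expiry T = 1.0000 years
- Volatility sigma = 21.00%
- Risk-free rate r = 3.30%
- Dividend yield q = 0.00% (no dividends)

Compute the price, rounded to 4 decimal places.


d1 = (ln(S/K) + (r - q + 0.5*sigma^2) * T) / (sigma * sqrt(T)) = 0.73150177
d2 = d1 - sigma * sqrt(T) = 0.52150177
exp(-rT) = 0.96753856; exp(-qT) = 1.00000000
C = S_0 * exp(-qT) * N(d1) - K * exp(-rT) * N(d2)
N(d1) = 0.76776364; N(d2) = 0.69899136
C = 49.5400 * 1.00000000 * 0.76776364 - 44.8900 * 0.96753856 * 0.69899136 = 7.6759

Answer: Price = 7.6759


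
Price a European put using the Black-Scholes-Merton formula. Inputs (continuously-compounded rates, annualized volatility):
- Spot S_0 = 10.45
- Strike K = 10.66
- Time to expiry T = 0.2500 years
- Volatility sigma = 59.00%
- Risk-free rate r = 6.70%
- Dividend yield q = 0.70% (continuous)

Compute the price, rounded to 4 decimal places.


Answer: Price = 1.2520

Derivation:
d1 = (ln(S/K) + (r - q + 0.5*sigma^2) * T) / (sigma * sqrt(T)) = 0.13090190
d2 = d1 - sigma * sqrt(T) = -0.16409810
exp(-rT) = 0.98338950; exp(-qT) = 0.99825153
P = K * exp(-rT) * N(-d2) - S_0 * exp(-qT) * N(-d1)
N(-d1) = 0.44792646; N(-d2) = 0.56517304
P = 10.6600 * 0.98338950 * 0.56517304 - 10.4500 * 0.99825153 * 0.44792646 = 1.2520


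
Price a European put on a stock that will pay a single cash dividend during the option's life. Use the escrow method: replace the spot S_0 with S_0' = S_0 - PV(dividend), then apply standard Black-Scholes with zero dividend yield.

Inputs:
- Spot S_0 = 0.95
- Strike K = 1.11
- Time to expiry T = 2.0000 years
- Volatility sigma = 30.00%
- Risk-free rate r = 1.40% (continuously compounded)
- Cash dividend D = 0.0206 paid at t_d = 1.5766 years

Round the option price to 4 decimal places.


Answer: Price = 0.2537

Derivation:
PV(D) = D * exp(-r * t_d) = 0.0206 * 0.97816941 = 0.02015029
S_0' = S_0 - PV(D) = 0.9500 - 0.02015029 = 0.92984971
d1 = (ln(S_0'/K) + (r + sigma^2/2)*T) / (sigma*sqrt(T)) = -0.13928194
d2 = d1 - sigma*sqrt(T) = -0.56354601
exp(-rT) = 0.97238837
N(-d1) = 0.55538632; N(-d2) = 0.71346843
P = K * exp(-rT) * N(-d2) - S_0' * N(-d1) = 1.1100 * 0.97238837 * 0.71346843 - 0.92984971 * 0.55538632 = 0.2537


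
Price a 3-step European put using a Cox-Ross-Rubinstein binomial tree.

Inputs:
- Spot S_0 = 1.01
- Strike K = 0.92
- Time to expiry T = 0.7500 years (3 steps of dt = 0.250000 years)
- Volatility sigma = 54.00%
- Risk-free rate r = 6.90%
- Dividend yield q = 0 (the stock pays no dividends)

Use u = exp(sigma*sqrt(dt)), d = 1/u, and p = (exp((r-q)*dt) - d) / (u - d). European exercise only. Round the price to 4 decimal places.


Answer: Price = V(0,0) = 0.1251

Derivation:
dt = T/N = 0.250000
u = exp(sigma*sqrt(dt)) = 1.309964; d = 1/u = 0.763379
p = (exp((r-q)*dt) - d) / (u - d) = 0.464740
Discount per step: exp(-r*dt) = 0.982898
Stock lattice S(k, i) with i counting down-moves:
  k=0: S(0,0) = 1.0100
  k=1: S(1,0) = 1.3231; S(1,1) = 0.7710
  k=2: S(2,0) = 1.7332; S(2,1) = 1.0100; S(2,2) = 0.5886
  k=3: S(3,0) = 2.2704; S(3,1) = 1.3231; S(3,2) = 0.7710; S(3,3) = 0.4493
Terminal payoffs V(N, i) = max(K - S_T, 0):
  V(3,0) = 0.000000; V(3,1) = 0.000000; V(3,2) = 0.148987; V(3,3) = 0.470693
Backward induction: V(k, i) = exp(-r*dt) * [p * V(k+1, i) + (1-p) * V(k+1, i+1)].
  V(2,0) = exp(-r*dt) * [p*0.000000 + (1-p)*0.000000] = 0.000000
  V(2,1) = exp(-r*dt) * [p*0.000000 + (1-p)*0.148987] = 0.078383
  V(2,2) = exp(-r*dt) * [p*0.148987 + (1-p)*0.470693] = 0.315690
  V(1,0) = exp(-r*dt) * [p*0.000000 + (1-p)*0.078383] = 0.041238
  V(1,1) = exp(-r*dt) * [p*0.078383 + (1-p)*0.315690] = 0.201891
  V(0,0) = exp(-r*dt) * [p*0.041238 + (1-p)*0.201891] = 0.125053


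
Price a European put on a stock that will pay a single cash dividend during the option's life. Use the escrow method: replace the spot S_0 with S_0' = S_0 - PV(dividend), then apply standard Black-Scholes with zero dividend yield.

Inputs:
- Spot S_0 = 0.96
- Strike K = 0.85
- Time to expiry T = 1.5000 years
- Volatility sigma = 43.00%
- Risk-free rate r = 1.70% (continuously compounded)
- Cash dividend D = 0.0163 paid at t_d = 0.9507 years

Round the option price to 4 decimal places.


Answer: Price = 0.1319

Derivation:
PV(D) = D * exp(-r * t_d) = 0.0163 * 0.98396800 = 0.01603868
S_0' = S_0 - PV(D) = 0.9600 - 0.01603868 = 0.94396132
d1 = (ln(S_0'/K) + (r + sigma^2/2)*T) / (sigma*sqrt(T)) = 0.51083034
d2 = d1 - sigma*sqrt(T) = -0.01580995
exp(-rT) = 0.97482238
N(-d1) = 0.30473493; N(-d2) = 0.50630700
P = K * exp(-rT) * N(-d2) - S_0' * N(-d1) = 0.8500 * 0.97482238 * 0.50630700 - 0.94396132 * 0.30473493 = 0.1319
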